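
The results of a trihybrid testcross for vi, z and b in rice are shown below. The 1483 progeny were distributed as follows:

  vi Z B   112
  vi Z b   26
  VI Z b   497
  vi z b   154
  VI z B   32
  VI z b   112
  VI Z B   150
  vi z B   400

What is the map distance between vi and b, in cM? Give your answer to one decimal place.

24.4 cM

The two most frequent reciprocal classes, VI Z b and vi z B, are the parental types, so the F1 was VI Z b / vi z B.
The two rarest classes, vi Z b and VI z B, are the double crossovers. Comparing them with the parentals, only the vi allele has switched, so vi is the middle locus and the order is z – vi – b.
Crossovers in the vi–b interval produce the single-crossover classes VI Z B and vi z b (150 + 154 = 304) plus the double crossovers (58).
RF(vi–b) = (304 + 58) / 1483 = 362/1483 = 0.2441 → 24.4 cM.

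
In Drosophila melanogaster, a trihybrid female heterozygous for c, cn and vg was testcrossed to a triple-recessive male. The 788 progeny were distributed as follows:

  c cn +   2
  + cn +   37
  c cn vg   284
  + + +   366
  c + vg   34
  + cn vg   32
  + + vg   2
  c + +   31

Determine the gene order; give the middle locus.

vg

The two most frequent reciprocal classes, + + + and c cn vg, are the parental types, so the F1 was + + + / c cn vg.
The two rarest classes, + + vg and c cn +, are the double crossovers. Comparing them with the parentals, only the vg allele has switched, so vg is the middle locus and the order is c – vg – cn.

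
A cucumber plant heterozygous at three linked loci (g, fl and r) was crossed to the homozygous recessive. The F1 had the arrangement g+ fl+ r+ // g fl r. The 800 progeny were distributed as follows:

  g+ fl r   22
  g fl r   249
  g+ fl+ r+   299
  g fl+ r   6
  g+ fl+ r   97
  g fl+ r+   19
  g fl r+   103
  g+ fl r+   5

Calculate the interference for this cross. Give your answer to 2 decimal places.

0.20

The two rarest classes, g+ fl r+ and g fl+ r, are the double crossovers. Comparing them with the parentals, only the fl allele has switched, so fl is the middle locus and the order is g – fl – r.
g–fl: (41 + 11)/800 = 0.0650; fl–r: (200 + 11)/800 = 0.2637.
Expected DCO frequency = 0.0650 × 0.2637 ≈ 0.01714; observed = 11/800 ≈ 0.01375.
Coefficient of coincidence = 0.01375/0.01714 ≈ 0.80; interference = 1 − 0.80 = 0.20.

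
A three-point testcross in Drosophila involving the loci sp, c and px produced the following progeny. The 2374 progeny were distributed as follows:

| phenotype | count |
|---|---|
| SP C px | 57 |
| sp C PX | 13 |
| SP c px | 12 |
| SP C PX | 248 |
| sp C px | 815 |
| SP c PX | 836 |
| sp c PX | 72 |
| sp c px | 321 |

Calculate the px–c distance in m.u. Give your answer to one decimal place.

25.0 m.u.

The two most frequent reciprocal classes, sp C px and SP c PX, are the parental types, so the F1 was sp C px / SP c PX.
The two rarest classes, sp C PX and SP c px, are the double crossovers. Comparing them with the parentals, only the px allele has switched, so px is the middle locus and the order is sp – px – c.
Crossovers in the px–c interval produce the single-crossover classes sp c px and SP C PX (321 + 248 = 569) plus the double crossovers (25).
RF(px–c) = (569 + 25) / 2374 = 594/2374 = 0.2502 → 25.0 m.u.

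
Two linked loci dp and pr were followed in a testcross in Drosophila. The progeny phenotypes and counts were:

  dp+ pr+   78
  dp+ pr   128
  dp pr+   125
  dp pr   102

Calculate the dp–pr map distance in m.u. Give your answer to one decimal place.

41.6 m.u.

The two most frequent classes, dp+ pr (128) and dp pr+ (125), are the parental types, so the F1 was dp+ pr / dp pr+.
The recombinant classes are dp+ pr+ and dp pr: 78 + 102 = 180.
Recombination frequency = 180/433 = 0.4157 ≈ 41.6%, i.e. 41.6 m.u.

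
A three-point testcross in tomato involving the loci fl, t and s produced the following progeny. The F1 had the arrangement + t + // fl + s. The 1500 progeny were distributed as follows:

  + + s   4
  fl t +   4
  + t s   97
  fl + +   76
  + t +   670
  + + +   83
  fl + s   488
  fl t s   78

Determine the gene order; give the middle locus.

fl

The two rarest classes, fl t + and + + s, are the double crossovers. Comparing them with the parentals, only the fl allele has switched, so fl is the middle locus and the order is s – fl – t.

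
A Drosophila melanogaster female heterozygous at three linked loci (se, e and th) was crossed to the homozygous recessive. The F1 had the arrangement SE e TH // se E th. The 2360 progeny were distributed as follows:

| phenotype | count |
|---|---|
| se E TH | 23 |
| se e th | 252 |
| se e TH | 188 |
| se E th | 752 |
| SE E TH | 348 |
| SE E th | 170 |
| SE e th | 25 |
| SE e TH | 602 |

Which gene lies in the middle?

th

The two rarest classes, SE e th and se E TH, are the double crossovers. Comparing them with the parentals, only the th allele has switched, so th is the middle locus and the order is se – th – e.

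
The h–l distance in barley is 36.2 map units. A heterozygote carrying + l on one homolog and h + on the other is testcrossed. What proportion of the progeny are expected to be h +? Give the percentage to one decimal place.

A map distance of 36.2 map units corresponds to a recombination frequency of 0.362.
The F1 is + l / h +, so h + is a parental gamete class with expected frequency (1 − r)/2 = 0.638/2 = 0.3190.
That is 0.3190 = 31.9% of the progeny.

31.9%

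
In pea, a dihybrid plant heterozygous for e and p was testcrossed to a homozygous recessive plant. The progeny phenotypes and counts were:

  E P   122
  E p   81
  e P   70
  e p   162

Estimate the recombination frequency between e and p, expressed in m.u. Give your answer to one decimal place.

The two most frequent classes, E P (122) and e p (162), are the parental types, so the F1 was E P / e p.
The recombinant classes are E p and e P: 81 + 70 = 151.
Recombination frequency = 151/435 = 0.3471 ≈ 34.7%, i.e. 34.7 m.u.

34.7 m.u.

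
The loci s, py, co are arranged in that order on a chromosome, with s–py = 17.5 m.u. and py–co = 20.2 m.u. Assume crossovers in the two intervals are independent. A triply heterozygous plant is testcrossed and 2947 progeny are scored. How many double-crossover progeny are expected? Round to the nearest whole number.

104

Map distances give recombination frequencies of 0.175 and 0.202 for the two intervals.
With no interference, expected double-crossover frequency = 0.175 × 0.202 = 0.03535.
Expected number = 0.03535 × 2947 = 104.18 ≈ 104.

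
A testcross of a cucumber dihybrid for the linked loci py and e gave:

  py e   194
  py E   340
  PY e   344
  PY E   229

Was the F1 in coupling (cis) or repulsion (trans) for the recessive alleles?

trans

The two most frequent classes are PY e (344) and py E (340); these are the parental (non-recombinant) types.
So the F1 carried PY e on one chromosome and py E on the other — the recessive alleles are on opposite chromosomes (trans / repulsion).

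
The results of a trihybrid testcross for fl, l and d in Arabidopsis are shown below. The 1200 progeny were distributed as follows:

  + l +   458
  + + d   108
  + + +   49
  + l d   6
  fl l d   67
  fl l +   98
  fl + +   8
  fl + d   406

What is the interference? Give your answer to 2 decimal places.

The two most frequent reciprocal classes, + l + and fl + d, are the parental types, so the F1 was + l + / fl + d.
The two rarest classes, + l d and fl + +, are the double crossovers. Comparing them with the parentals, only the d allele has switched, so d is the middle locus and the order is fl – d – l.
fl–d: (206 + 14)/1200 = 0.1833; d–l: (116 + 14)/1200 = 0.1083.
Expected DCO frequency = 0.1833 × 0.1083 ≈ 0.01985; observed = 14/1200 ≈ 0.01167.
Coefficient of coincidence = 0.01167/0.01985 ≈ 0.59; interference = 1 − 0.59 = 0.41.

0.41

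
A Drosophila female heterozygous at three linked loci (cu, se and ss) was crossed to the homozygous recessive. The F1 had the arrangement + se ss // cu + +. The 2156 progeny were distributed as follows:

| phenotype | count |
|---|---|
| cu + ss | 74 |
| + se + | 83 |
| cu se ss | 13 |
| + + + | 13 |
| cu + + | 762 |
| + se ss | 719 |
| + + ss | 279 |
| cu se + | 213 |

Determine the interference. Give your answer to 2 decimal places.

The two rarest classes, cu se ss and + + +, are the double crossovers. Comparing them with the parentals, only the cu allele has switched, so cu is the middle locus and the order is se – cu – ss.
se–cu: (492 + 26)/2156 = 0.2403; cu–ss: (157 + 26)/2156 = 0.0849.
Expected DCO frequency = 0.2403 × 0.0849 ≈ 0.02040; observed = 26/2156 ≈ 0.01206.
Coefficient of coincidence = 0.01206/0.02040 ≈ 0.59; interference = 1 − 0.59 = 0.41.

0.41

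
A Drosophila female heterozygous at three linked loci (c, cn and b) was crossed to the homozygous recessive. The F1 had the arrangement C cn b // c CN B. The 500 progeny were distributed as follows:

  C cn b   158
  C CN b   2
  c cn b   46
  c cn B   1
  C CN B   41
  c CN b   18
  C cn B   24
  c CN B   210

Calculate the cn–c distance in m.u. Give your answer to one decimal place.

18.0 m.u.

The two rarest classes, C CN b and c cn B, are the double crossovers. Comparing them with the parentals, only the cn allele has switched, so cn is the middle locus and the order is c – cn – b.
Crossovers in the c–cn interval produce the single-crossover classes c cn b and C CN B (46 + 41 = 87) plus the double crossovers (3).
RF(c–cn) = (87 + 3) / 500 = 90/500 = 0.1800 → 18.0 m.u.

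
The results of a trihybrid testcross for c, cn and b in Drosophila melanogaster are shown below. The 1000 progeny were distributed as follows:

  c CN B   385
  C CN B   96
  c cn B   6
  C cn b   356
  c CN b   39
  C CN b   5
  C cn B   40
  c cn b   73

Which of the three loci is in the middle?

The two most frequent reciprocal classes, C cn b and c CN B, are the parental types, so the F1 was C cn b / c CN B.
The two rarest classes, C CN b and c cn B, are the double crossovers. Comparing them with the parentals, only the cn allele has switched, so cn is the middle locus and the order is b – cn – c.

cn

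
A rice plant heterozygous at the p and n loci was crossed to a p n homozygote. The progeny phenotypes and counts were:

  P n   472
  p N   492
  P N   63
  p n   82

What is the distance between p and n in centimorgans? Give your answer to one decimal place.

13.1 centimorgans

The two most frequent classes, P n (472) and p N (492), are the parental types, so the F1 was P n / p N.
The recombinant classes are P N and p n: 63 + 82 = 145.
Recombination frequency = 145/1109 = 0.1307 ≈ 13.1%, i.e. 13.1 centimorgans.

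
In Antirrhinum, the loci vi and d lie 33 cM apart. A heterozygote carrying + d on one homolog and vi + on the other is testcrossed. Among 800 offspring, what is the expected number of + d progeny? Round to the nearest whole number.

268

A map distance of 33 cM corresponds to a recombination frequency of 0.330.
The F1 is + d / vi +, so + d is a parental gamete class with expected frequency (1 − r)/2 = 0.670/2 = 0.3350.
Expected number = 0.3350 × 800 = 268.00 ≈ 268.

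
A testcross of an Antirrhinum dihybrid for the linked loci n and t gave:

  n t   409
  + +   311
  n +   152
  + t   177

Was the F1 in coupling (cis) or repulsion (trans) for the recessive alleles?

cis

The two most frequent classes are + + (311) and n t (409); these are the parental (non-recombinant) types.
So the F1 carried + + on one chromosome and n t on the other — the recessive alleles are on the same chromosome (cis / coupling).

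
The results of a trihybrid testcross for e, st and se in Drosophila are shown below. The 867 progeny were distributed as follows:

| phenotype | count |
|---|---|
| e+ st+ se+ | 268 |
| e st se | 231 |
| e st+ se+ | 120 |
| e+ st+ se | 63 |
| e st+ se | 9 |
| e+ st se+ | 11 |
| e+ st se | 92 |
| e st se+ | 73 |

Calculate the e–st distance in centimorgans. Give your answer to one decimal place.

The two most frequent reciprocal classes, e st se and e+ st+ se+, are the parental types, so the F1 was e st se / e+ st+ se+.
The two rarest classes, e st+ se and e+ st se+, are the double crossovers. Comparing them with the parentals, only the st allele has switched, so st is the middle locus and the order is se – st – e.
Crossovers in the st–e interval produce the single-crossover classes e+ st se and e st+ se+ (92 + 120 = 212) plus the double crossovers (20).
RF(st–e) = (212 + 20) / 867 = 232/867 = 0.2676 → 26.8 centimorgans.

26.8 centimorgans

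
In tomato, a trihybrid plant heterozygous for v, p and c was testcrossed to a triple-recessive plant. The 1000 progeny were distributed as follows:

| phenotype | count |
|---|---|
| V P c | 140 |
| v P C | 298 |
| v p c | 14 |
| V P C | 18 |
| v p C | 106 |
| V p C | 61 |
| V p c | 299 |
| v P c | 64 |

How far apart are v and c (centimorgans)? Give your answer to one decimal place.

The two most frequent reciprocal classes, V p c and v P C, are the parental types, so the F1 was V p c / v P C.
The two rarest classes, v p c and V P C, are the double crossovers. Comparing them with the parentals, only the v allele has switched, so v is the middle locus and the order is c – v – p.
Crossovers in the c–v interval produce the single-crossover classes V p C and v P c (61 + 64 = 125) plus the double crossovers (32).
RF(c–v) = (125 + 32) / 1000 = 157/1000 = 0.1570 → 15.7 centimorgans.

15.7 centimorgans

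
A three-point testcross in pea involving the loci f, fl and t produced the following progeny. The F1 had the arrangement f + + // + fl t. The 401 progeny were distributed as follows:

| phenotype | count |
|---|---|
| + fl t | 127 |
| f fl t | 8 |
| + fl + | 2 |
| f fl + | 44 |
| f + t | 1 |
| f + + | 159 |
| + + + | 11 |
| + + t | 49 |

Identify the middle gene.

The two rarest classes, f + t and + fl +, are the double crossovers. Comparing them with the parentals, only the t allele has switched, so t is the middle locus and the order is fl – t – f.

t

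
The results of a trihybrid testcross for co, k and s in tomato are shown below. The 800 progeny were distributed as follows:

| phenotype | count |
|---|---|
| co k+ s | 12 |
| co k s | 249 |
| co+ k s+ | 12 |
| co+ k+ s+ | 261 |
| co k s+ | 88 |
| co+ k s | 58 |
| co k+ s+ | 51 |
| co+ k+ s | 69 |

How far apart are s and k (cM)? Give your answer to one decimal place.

22.6 cM

The two most frequent reciprocal classes, co+ k+ s+ and co k s, are the parental types, so the F1 was co+ k+ s+ / co k s.
The two rarest classes, co+ k s+ and co k+ s, are the double crossovers. Comparing them with the parentals, only the k allele has switched, so k is the middle locus and the order is co – k – s.
Crossovers in the k–s interval produce the single-crossover classes co+ k+ s and co k s+ (69 + 88 = 157) plus the double crossovers (24).
RF(k–s) = (157 + 24) / 800 = 181/800 = 0.2263 → 22.6 cM.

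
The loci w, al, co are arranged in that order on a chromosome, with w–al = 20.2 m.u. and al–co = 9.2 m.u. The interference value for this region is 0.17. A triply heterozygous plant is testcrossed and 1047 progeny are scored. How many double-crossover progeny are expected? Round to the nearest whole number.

16

Map distances give recombination frequencies of 0.202 and 0.092 for the two intervals.
With interference 0.17 (so coincidence = 0.83), expected double-crossover frequency = 0.202 × 0.092 × 0.83 = 0.01542.
Expected number = 0.01542 × 1047 = 16.15 ≈ 16.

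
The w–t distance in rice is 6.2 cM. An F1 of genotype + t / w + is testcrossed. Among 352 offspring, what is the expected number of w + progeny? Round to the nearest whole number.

A map distance of 6.2 cM corresponds to a recombination frequency of 0.062.
The F1 is + t / w +, so w + is a parental gamete class with expected frequency (1 − r)/2 = 0.938/2 = 0.4690.
Expected number = 0.4690 × 352 = 165.09 ≈ 165.

165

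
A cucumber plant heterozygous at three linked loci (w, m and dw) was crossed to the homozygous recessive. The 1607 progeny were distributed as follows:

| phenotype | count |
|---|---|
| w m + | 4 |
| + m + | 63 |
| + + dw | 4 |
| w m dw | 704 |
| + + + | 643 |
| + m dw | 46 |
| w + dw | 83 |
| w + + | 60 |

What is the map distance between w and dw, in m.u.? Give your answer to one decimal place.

7.1 m.u.

The two most frequent reciprocal classes, w m dw and + + +, are the parental types, so the F1 was w m dw / + + +.
The two rarest classes, w m + and + + dw, are the double crossovers. Comparing them with the parentals, only the dw allele has switched, so dw is the middle locus and the order is m – dw – w.
Crossovers in the dw–w interval produce the single-crossover classes + m dw and w + + (46 + 60 = 106) plus the double crossovers (8).
RF(dw–w) = (106 + 8) / 1607 = 114/1607 = 0.0709 → 7.1 m.u.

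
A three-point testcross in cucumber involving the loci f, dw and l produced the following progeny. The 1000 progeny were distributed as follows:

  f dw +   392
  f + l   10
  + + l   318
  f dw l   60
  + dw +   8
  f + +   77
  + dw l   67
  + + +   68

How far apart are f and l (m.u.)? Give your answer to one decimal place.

14.6 m.u.

The two most frequent reciprocal classes, + + l and f dw +, are the parental types, so the F1 was + + l / f dw +.
The two rarest classes, f + l and + dw +, are the double crossovers. Comparing them with the parentals, only the f allele has switched, so f is the middle locus and the order is l – f – dw.
Crossovers in the l–f interval produce the single-crossover classes + + + and f dw l (68 + 60 = 128) plus the double crossovers (18).
RF(l–f) = (128 + 18) / 1000 = 146/1000 = 0.1460 → 14.6 m.u.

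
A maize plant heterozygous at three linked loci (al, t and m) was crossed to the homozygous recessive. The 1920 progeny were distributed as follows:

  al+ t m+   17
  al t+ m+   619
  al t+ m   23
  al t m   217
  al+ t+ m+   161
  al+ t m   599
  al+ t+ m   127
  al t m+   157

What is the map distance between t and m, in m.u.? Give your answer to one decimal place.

16.9 m.u.

The two most frequent reciprocal classes, al+ t m and al t+ m+, are the parental types, so the F1 was al+ t m / al t+ m+.
The two rarest classes, al+ t m+ and al t+ m, are the double crossovers. Comparing them with the parentals, only the m allele has switched, so m is the middle locus and the order is t – m – al.
Crossovers in the t–m interval produce the single-crossover classes al+ t+ m and al t m+ (127 + 157 = 284) plus the double crossovers (40).
RF(t–m) = (284 + 40) / 1920 = 324/1920 = 0.1688 → 16.9 m.u.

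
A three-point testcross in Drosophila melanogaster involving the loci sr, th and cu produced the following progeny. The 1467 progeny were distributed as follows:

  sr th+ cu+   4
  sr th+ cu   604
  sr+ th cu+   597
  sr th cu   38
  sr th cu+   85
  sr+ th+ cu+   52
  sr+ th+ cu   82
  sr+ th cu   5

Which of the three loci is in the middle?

The two most frequent reciprocal classes, sr+ th cu+ and sr th+ cu, are the parental types, so the F1 was sr+ th cu+ / sr th+ cu.
The two rarest classes, sr+ th cu and sr th+ cu+, are the double crossovers. Comparing them with the parentals, only the cu allele has switched, so cu is the middle locus and the order is sr – cu – th.

cu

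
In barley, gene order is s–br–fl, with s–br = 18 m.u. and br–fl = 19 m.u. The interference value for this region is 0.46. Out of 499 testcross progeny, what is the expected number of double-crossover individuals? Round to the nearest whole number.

Map distances give recombination frequencies of 0.180 and 0.190 for the two intervals.
With interference 0.46 (so coincidence = 0.54), expected double-crossover frequency = 0.180 × 0.190 × 0.54 = 0.01847.
Expected number = 0.01847 × 499 = 9.22 ≈ 9.

9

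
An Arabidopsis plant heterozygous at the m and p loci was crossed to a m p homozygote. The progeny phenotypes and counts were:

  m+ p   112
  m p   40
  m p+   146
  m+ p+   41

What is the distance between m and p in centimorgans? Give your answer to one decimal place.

The two most frequent classes, m+ p (112) and m p+ (146), are the parental types, so the F1 was m+ p / m p+.
The recombinant classes are m+ p+ and m p: 41 + 40 = 81.
Recombination frequency = 81/339 = 0.2389 ≈ 23.9%, i.e. 23.9 centimorgans.

23.9 centimorgans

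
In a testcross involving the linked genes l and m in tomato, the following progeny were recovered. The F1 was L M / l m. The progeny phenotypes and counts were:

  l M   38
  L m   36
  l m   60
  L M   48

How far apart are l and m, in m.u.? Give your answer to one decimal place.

The recombinant classes are L m and l M: 36 + 38 = 74.
Recombination frequency = 74/182 = 0.4066 ≈ 40.7%, i.e. 40.7 m.u.

40.7 m.u.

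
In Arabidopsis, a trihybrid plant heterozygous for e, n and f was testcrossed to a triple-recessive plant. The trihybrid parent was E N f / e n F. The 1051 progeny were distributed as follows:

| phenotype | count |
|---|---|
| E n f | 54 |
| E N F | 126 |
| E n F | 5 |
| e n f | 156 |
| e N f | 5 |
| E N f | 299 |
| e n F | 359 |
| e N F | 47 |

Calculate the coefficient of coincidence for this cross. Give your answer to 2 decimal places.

The two rarest classes, e N f and E n F, are the double crossovers. Comparing them with the parentals, only the e allele has switched, so e is the middle locus and the order is n – e – f.
n–e: (101 + 10)/1051 = 0.1056; e–f: (282 + 10)/1051 = 0.2778.
Expected DCO frequency = 0.1056 × 0.2778 ≈ 0.02934; observed = 10/1051 ≈ 0.00951.
Coefficient of coincidence = 0.00951/0.02934 ≈ 0.32.

0.32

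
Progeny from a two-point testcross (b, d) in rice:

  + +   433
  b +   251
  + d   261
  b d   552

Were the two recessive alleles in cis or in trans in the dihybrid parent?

cis

The two most frequent classes are + + (433) and b d (552); these are the parental (non-recombinant) types.
So the F1 carried + + on one chromosome and b d on the other — the recessive alleles are on the same chromosome (cis / coupling).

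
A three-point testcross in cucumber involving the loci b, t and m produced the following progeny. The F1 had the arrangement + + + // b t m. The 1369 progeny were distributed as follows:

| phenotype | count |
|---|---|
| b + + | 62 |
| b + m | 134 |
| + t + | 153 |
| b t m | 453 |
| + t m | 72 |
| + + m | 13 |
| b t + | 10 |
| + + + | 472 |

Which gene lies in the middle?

The two rarest classes, + + m and b t +, are the double crossovers. Comparing them with the parentals, only the m allele has switched, so m is the middle locus and the order is t – m – b.

m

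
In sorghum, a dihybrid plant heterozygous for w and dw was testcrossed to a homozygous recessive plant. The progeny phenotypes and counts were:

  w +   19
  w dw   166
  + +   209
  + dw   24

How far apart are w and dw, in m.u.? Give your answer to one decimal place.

The two most frequent classes, + + (209) and w dw (166), are the parental types, so the F1 was + + / w dw.
The recombinant classes are + dw and w +: 24 + 19 = 43.
Recombination frequency = 43/418 = 0.1029 ≈ 10.3%, i.e. 10.3 m.u.

10.3 m.u.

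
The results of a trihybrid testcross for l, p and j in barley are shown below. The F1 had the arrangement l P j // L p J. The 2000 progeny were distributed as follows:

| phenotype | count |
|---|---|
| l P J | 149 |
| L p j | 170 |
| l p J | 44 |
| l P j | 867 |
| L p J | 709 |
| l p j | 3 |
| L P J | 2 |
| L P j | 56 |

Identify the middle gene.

p

The two rarest classes, l p j and L P J, are the double crossovers. Comparing them with the parentals, only the p allele has switched, so p is the middle locus and the order is l – p – j.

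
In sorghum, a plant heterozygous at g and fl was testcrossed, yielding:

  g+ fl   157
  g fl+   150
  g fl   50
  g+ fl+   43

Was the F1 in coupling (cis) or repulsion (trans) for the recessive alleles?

The two most frequent classes are g+ fl (157) and g fl+ (150); these are the parental (non-recombinant) types.
So the F1 carried g+ fl on one chromosome and g fl+ on the other — the recessive alleles are on opposite chromosomes (trans / repulsion).

trans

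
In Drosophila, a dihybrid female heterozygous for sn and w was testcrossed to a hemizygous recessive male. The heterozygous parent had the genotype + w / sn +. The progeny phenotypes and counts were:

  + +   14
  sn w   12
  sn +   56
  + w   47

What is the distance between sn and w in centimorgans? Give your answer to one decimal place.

The recombinant classes are + + and sn w: 14 + 12 = 26.
Recombination frequency = 26/129 = 0.2016 ≈ 20.2%, i.e. 20.2 centimorgans.

20.2 centimorgans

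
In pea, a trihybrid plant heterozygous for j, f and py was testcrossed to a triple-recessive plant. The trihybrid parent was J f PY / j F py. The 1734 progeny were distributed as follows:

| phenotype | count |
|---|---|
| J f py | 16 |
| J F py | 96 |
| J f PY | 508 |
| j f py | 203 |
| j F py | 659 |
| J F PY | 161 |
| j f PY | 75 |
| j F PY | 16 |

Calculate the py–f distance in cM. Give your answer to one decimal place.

22.8 cM

The two rarest classes, J f py and j F PY, are the double crossovers. Comparing them with the parentals, only the py allele has switched, so py is the middle locus and the order is f – py – j.
Crossovers in the f–py interval produce the single-crossover classes J F PY and j f py (161 + 203 = 364) plus the double crossovers (32).
RF(f–py) = (364 + 32) / 1734 = 396/1734 = 0.2284 → 22.8 cM.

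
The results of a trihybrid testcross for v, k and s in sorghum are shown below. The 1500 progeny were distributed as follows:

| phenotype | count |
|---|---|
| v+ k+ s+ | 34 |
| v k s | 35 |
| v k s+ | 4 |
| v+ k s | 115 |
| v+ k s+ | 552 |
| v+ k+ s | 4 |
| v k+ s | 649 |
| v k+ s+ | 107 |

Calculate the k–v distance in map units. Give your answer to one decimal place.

5.1 map units

The two most frequent reciprocal classes, v+ k s+ and v k+ s, are the parental types, so the F1 was v+ k s+ / v k+ s.
The two rarest classes, v k s+ and v+ k+ s, are the double crossovers. Comparing them with the parentals, only the v allele has switched, so v is the middle locus and the order is k – v – s.
Crossovers in the k–v interval produce the single-crossover classes v+ k+ s+ and v k s (34 + 35 = 69) plus the double crossovers (8).
RF(k–v) = (69 + 8) / 1500 = 77/1500 = 0.0513 → 5.1 map units.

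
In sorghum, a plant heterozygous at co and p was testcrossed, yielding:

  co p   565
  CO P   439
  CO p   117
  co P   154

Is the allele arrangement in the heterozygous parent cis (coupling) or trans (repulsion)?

cis

The two most frequent classes are CO P (439) and co p (565); these are the parental (non-recombinant) types.
So the F1 carried CO P on one chromosome and co p on the other — the recessive alleles are on the same chromosome (cis / coupling).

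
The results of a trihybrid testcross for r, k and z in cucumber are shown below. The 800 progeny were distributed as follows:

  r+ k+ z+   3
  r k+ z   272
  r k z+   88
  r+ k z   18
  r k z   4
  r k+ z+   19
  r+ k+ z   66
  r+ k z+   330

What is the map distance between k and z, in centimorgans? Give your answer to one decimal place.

5.5 centimorgans

The two most frequent reciprocal classes, r k+ z and r+ k z+, are the parental types, so the F1 was r k+ z / r+ k z+.
The two rarest classes, r k z and r+ k+ z+, are the double crossovers. Comparing them with the parentals, only the k allele has switched, so k is the middle locus and the order is z – k – r.
Crossovers in the z–k interval produce the single-crossover classes r k+ z+ and r+ k z (19 + 18 = 37) plus the double crossovers (7).
RF(z–k) = (37 + 7) / 800 = 44/800 = 0.0550 → 5.5 centimorgans.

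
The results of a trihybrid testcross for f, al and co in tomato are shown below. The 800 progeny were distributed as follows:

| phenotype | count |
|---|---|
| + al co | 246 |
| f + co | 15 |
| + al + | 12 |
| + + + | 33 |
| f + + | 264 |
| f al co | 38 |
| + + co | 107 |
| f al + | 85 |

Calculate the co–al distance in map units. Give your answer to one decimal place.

The two most frequent reciprocal classes, + al co and f + +, are the parental types, so the F1 was + al co / f + +.
The two rarest classes, + al + and f + co, are the double crossovers. Comparing them with the parentals, only the co allele has switched, so co is the middle locus and the order is al – co – f.
Crossovers in the al–co interval produce the single-crossover classes + + co and f al + (107 + 85 = 192) plus the double crossovers (27).
RF(al–co) = (192 + 27) / 800 = 219/800 = 0.2737 → 27.4 map units.

27.4 map units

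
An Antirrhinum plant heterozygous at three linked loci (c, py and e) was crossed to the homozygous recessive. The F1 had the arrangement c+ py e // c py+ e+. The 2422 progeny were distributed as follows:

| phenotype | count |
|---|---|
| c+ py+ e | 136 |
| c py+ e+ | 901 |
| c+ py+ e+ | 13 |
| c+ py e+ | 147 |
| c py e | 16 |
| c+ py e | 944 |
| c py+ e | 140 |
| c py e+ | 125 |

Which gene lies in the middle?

c

The two rarest classes, c py e and c+ py+ e+, are the double crossovers. Comparing them with the parentals, only the c allele has switched, so c is the middle locus and the order is e – c – py.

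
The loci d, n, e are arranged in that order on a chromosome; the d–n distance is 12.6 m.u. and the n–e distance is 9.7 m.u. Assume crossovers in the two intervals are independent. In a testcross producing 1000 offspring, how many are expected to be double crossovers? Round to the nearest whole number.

12

Map distances give recombination frequencies of 0.126 and 0.097 for the two intervals.
With no interference, expected double-crossover frequency = 0.126 × 0.097 = 0.01222.
Expected number = 0.01222 × 1000 = 12.22 ≈ 12.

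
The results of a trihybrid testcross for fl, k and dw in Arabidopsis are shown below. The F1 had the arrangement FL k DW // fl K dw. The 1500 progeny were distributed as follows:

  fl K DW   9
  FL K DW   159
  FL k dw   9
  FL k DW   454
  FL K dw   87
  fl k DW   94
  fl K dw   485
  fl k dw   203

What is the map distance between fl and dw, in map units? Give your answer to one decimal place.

The two rarest classes, FL k dw and fl K DW, are the double crossovers. Comparing them with the parentals, only the dw allele has switched, so dw is the middle locus and the order is fl – dw – k.
Crossovers in the fl–dw interval produce the single-crossover classes fl k DW and FL K dw (94 + 87 = 181) plus the double crossovers (18).
RF(fl–dw) = (181 + 18) / 1500 = 199/1500 = 0.1327 → 13.3 map units.

13.3 map units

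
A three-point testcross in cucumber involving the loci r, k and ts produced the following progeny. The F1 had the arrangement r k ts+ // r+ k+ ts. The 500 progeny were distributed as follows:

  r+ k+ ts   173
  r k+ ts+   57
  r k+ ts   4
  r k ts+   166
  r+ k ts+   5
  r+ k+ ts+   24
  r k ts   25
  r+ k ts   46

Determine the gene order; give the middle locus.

The two rarest classes, r+ k ts+ and r k+ ts, are the double crossovers. Comparing them with the parentals, only the r allele has switched, so r is the middle locus and the order is k – r – ts.

r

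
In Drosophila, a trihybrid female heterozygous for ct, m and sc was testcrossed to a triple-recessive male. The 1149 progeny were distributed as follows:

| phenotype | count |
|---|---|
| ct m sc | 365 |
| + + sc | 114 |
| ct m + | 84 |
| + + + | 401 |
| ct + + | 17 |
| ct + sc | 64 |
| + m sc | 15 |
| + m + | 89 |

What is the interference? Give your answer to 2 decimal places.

0.14

The two most frequent reciprocal classes, ct m sc and + + +, are the parental types, so the F1 was ct m sc / + + +.
The two rarest classes, + m sc and ct + +, are the double crossovers. Comparing them with the parentals, only the ct allele has switched, so ct is the middle locus and the order is m – ct – sc.
m–ct: (153 + 32)/1149 = 0.1610; ct–sc: (198 + 32)/1149 = 0.2002.
Expected DCO frequency = 0.1610 × 0.2002 ≈ 0.03223; observed = 32/1149 ≈ 0.02785.
Coefficient of coincidence = 0.02785/0.03223 ≈ 0.86; interference = 1 − 0.86 = 0.14.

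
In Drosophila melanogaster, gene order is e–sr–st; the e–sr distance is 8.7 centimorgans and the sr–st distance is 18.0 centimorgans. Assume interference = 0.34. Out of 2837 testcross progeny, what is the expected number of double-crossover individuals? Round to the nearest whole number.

Map distances give recombination frequencies of 0.087 and 0.180 for the two intervals.
With interference 0.34 (so coincidence = 0.66), expected double-crossover frequency = 0.087 × 0.180 × 0.66 = 0.01034.
Expected number = 0.01034 × 2837 = 29.32 ≈ 29.

29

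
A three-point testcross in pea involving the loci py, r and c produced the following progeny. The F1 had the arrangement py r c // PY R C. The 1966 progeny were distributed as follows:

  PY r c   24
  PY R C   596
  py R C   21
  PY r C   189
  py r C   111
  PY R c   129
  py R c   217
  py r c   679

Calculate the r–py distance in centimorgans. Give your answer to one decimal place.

The two rarest classes, PY r c and py R C, are the double crossovers. Comparing them with the parentals, only the py allele has switched, so py is the middle locus and the order is c – py – r.
Crossovers in the py–r interval produce the single-crossover classes py R c and PY r C (217 + 189 = 406) plus the double crossovers (45).
RF(py–r) = (406 + 45) / 1966 = 451/1966 = 0.2294 → 22.9 centimorgans.

22.9 centimorgans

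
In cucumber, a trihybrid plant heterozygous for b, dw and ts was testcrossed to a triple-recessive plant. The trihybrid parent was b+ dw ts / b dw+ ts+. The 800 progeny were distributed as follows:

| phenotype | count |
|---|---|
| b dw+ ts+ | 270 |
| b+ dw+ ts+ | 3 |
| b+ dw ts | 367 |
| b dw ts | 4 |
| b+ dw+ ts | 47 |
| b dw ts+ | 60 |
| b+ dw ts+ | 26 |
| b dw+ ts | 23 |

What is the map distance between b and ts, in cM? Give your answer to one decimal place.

7.0 cM

The two rarest classes, b dw ts and b+ dw+ ts+, are the double crossovers. Comparing them with the parentals, only the b allele has switched, so b is the middle locus and the order is ts – b – dw.
Crossovers in the ts–b interval produce the single-crossover classes b+ dw ts+ and b dw+ ts (26 + 23 = 49) plus the double crossovers (7).
RF(ts–b) = (49 + 7) / 800 = 56/800 = 0.0700 → 7.0 cM.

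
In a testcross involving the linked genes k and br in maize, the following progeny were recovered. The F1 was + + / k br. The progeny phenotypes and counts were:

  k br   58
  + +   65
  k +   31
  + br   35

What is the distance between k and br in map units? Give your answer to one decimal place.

34.9 map units

The recombinant classes are + br and k +: 35 + 31 = 66.
Recombination frequency = 66/189 = 0.3492 ≈ 34.9%, i.e. 34.9 map units.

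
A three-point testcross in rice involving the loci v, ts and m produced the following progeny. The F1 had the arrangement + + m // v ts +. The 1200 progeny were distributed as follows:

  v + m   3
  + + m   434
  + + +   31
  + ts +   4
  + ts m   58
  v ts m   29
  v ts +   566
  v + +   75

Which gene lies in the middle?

v

The two rarest classes, v + m and + ts +, are the double crossovers. Comparing them with the parentals, only the v allele has switched, so v is the middle locus and the order is ts – v – m.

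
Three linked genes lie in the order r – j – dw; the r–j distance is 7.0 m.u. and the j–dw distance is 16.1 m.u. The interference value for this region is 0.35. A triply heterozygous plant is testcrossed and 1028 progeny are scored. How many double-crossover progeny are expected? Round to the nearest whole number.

8

Map distances give recombination frequencies of 0.070 and 0.161 for the two intervals.
With interference 0.35 (so coincidence = 0.65), expected double-crossover frequency = 0.070 × 0.161 × 0.65 = 0.00733.
Expected number = 0.00733 × 1028 = 7.53 ≈ 8.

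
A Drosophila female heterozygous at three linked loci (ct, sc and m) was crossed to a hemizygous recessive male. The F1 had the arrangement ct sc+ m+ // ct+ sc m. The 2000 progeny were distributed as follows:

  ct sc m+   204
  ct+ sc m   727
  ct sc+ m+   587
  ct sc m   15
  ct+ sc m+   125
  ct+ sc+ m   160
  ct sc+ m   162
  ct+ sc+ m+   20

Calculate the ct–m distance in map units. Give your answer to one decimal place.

16.1 map units

The two rarest classes, ct+ sc+ m+ and ct sc m, are the double crossovers. Comparing them with the parentals, only the ct allele has switched, so ct is the middle locus and the order is sc – ct – m.
Crossovers in the ct–m interval produce the single-crossover classes ct sc+ m and ct+ sc m+ (162 + 125 = 287) plus the double crossovers (35).
RF(ct–m) = (287 + 35) / 2000 = 322/2000 = 0.1610 → 16.1 map units.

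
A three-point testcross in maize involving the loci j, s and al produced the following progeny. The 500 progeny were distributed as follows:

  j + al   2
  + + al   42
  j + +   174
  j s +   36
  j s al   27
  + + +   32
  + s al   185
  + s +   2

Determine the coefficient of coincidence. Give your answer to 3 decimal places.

0.387

The two most frequent reciprocal classes, j + + and + s al, are the parental types, so the F1 was j + + / + s al.
The two rarest classes, j + al and + s +, are the double crossovers. Comparing them with the parentals, only the al allele has switched, so al is the middle locus and the order is j – al – s.
j–al: (59 + 4)/500 = 0.1260; al–s: (78 + 4)/500 = 0.1640.
Expected DCO frequency = 0.1260 × 0.1640 ≈ 0.02066; observed = 4/500 ≈ 0.00800.
Coefficient of coincidence = 0.00800/0.02066 ≈ 0.387.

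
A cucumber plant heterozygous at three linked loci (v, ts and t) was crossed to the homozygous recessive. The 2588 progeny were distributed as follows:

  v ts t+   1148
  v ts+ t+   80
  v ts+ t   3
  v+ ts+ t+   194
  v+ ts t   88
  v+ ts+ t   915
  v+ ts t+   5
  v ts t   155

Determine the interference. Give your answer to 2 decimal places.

The two most frequent reciprocal classes, v ts t+ and v+ ts+ t, are the parental types, so the F1 was v ts t+ / v+ ts+ t.
The two rarest classes, v+ ts t+ and v ts+ t, are the double crossovers. Comparing them with the parentals, only the v allele has switched, so v is the middle locus and the order is ts – v – t.
ts–v: (168 + 8)/2588 = 0.0680; v–t: (349 + 8)/2588 = 0.1379.
Expected DCO frequency = 0.0680 × 0.1379 ≈ 0.00938; observed = 8/2588 ≈ 0.00309.
Coefficient of coincidence = 0.00309/0.00938 ≈ 0.33; interference = 1 − 0.33 = 0.67.

0.67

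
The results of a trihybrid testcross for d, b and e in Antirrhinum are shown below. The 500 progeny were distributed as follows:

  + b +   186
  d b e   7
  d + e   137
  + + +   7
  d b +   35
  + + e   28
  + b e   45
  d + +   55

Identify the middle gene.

The two most frequent reciprocal classes, d + e and + b +, are the parental types, so the F1 was d + e / + b +.
The two rarest classes, d b e and + + +, are the double crossovers. Comparing them with the parentals, only the b allele has switched, so b is the middle locus and the order is d – b – e.

b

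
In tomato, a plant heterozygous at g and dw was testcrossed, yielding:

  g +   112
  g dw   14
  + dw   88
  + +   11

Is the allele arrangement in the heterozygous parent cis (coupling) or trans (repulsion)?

The two most frequent classes are + dw (88) and g + (112); these are the parental (non-recombinant) types.
So the F1 carried + dw on one chromosome and g + on the other — the recessive alleles are on opposite chromosomes (trans / repulsion).

trans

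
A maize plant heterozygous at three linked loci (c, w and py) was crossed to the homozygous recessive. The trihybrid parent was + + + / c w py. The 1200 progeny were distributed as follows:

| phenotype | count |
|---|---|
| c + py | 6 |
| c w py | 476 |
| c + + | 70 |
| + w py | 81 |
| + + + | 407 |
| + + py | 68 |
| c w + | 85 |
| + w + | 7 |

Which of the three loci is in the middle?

w

The two rarest classes, + w + and c + py, are the double crossovers. Comparing them with the parentals, only the w allele has switched, so w is the middle locus and the order is c – w – py.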